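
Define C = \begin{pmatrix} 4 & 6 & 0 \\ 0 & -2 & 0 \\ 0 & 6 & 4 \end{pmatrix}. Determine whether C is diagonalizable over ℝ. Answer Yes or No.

Characteristic polynomial: p(s) = s^3 - 6s^2 + 32 = (s - 4)^2(s + 2).
s = 4 has algebraic multiplicity 2; rank(C − 4I) = 1, so geometric multiplicity = 2.
Every eigenvalue has geometric = algebraic multiplicity, so C is diagonalizable.

Yes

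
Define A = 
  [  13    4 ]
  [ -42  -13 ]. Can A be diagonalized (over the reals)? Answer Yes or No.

Characteristic polynomial: p(t) = t^2 - 1 = (t - 1)(t + 1).
All 2 eigenvalues are distinct, so A is diagonalizable.

Yes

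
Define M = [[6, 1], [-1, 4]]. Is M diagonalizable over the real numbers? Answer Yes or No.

No

Characteristic polynomial: p(λ) = λ^2 - 10λ + 25 = (λ - 5)^2.
λ = 5 has algebraic multiplicity 2; rank(M − 5I) = 1, so geometric multiplicity = 1.
Geometric multiplicity < algebraic multiplicity, so M is not diagonalizable.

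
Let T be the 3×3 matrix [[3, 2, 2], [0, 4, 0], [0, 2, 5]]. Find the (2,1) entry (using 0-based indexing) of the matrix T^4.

738

Characteristic polynomial: r^3 - 12r^2 + 47r - 60 = (r - 5)(r - 4)(r - 3), so the eigenvalues are 3, 4, 5.
r=3: eigenvector (1, 0, 0).
r=4: eigenvector (-2, 1, -2).
r=5: eigenvector (1, 0, 1).
P = [[1, -2, 1], [0, 1, 0], [0, -2, 1]], D = diag(3, 4, 5), P⁻¹ = [[1, 0, -1], [0, 1, 0], [0, 2, 1]].
T⁴ = P·diag(81, 256, 625)·P⁻¹ = [[81, 738, 544], [0, 256, 0], [0, 738, 625]].
The requested entry is 738.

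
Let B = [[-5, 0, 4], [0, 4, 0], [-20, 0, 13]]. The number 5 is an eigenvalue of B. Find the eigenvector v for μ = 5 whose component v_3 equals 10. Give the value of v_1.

B − 5I = [[-10, 0, 4], [0, -1, 0], [-20, 0, 8]].
Solving (B − 5I)v = 0 gives the eigenspace spanned by (4, 0, 10).
With v_3 = 10, v = (4, 0, 10), so v_1 = 4.

4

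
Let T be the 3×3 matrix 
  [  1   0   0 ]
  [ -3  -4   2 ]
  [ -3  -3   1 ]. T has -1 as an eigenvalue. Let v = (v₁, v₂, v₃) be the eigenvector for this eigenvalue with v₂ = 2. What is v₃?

3

T + 1I = [[2, 0, 0], [-3, -3, 2], [-3, -3, 2]].
Solving (T + 1I)v = 0 gives the eigenspace spanned by (0, 2, 3).
With v₂ = 2, v = (0, 2, 3), so v₃ = 3.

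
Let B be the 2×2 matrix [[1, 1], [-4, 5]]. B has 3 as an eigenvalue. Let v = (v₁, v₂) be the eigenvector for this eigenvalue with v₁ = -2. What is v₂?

B − 3I = [[-2, 1], [-4, 2]].
Solving (B − 3I)v = 0 gives the eigenspace spanned by (-2, -4).
With v₁ = -2, v = (-2, -4), so v₂ = -4.

-4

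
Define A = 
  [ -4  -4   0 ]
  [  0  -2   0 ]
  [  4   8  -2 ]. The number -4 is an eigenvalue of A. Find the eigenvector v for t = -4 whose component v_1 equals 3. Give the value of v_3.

A + 4I = [[0, -4, 0], [0, 2, 0], [4, 8, 2]].
Solving (A + 4I)v = 0 gives the eigenspace spanned by (3, 0, -6).
With v_1 = 3, v = (3, 0, -6), so v_3 = -6.

-6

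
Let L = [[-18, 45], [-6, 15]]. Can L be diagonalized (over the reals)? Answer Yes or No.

Characteristic polynomial: p(λ) = λ^2 + 3λ = λ(λ + 3).
All 2 eigenvalues are distinct, so L is diagonalizable.

Yes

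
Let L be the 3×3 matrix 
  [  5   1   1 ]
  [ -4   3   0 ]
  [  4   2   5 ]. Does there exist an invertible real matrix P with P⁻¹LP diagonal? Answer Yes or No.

No

Characteristic polynomial: p(λ) = λ^3 - 13λ^2 + 55λ - 75 = (λ - 5)^2(λ - 3).
λ = 5 has algebraic multiplicity 2; rank(L − 5I) = 2, so geometric multiplicity = 1.
Geometric multiplicity < algebraic multiplicity, so L is not diagonalizable.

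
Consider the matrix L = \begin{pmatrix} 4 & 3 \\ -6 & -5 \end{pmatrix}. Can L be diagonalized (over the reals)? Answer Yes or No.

Characteristic polynomial: p(λ) = λ^2 + λ - 2 = (λ - 1)(λ + 2).
All 2 eigenvalues are distinct, so L is diagonalizable.

Yes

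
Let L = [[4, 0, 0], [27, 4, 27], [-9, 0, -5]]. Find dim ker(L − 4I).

2

L − 4I = [[0, 0, 0], [27, 0, 27], [-9, 0, -9]].
This matrix has rank 1, so its null space has dimension 3 − 1 = 2.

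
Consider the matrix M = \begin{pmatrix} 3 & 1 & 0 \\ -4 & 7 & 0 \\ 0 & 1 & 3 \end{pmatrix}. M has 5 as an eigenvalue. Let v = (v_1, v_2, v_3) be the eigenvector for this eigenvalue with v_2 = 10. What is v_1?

5

M − 5I = [[-2, 1, 0], [-4, 2, 0], [0, 1, -2]].
Solving (M − 5I)v = 0 gives the eigenspace spanned by (5, 10, 5).
With v_2 = 10, v = (5, 10, 5), so v_1 = 5.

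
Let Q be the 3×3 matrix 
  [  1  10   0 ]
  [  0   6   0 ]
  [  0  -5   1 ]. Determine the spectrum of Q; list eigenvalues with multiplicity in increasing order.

Characteristic polynomial: p(λ) = λ^3 - 8λ^2 + 13λ - 6 = (λ - 6)(λ - 1)^2.
Roots (with multiplicity): 1, 1, 6.

1, 1, 6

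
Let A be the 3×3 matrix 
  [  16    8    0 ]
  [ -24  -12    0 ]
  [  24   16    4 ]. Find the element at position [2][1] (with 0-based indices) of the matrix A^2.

64

Characteristic polynomial: t^3 - 8t^2 + 16t = t(t - 4)^2, so the eigenvalues are 0, 4, 4.
t=0: eigenvector (1, -2, 2).
t=4: eigenvector (2, -3, 4).
t=4: eigenvector (0, 0, 1).
P = [[1, 2, 0], [-2, -3, 0], [2, 4, 1]], D = diag(0, 4, 4), P⁻¹ = [[-3, -2, 0], [2, 1, 0], [-2, 0, 1]].
A² = P·diag(0, 16, 16)·P⁻¹ = [[64, 32, 0], [-96, -48, 0], [96, 64, 16]].
The requested entry is 64.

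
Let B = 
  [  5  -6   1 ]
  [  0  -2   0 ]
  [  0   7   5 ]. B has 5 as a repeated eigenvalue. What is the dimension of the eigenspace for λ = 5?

1

B − 5I = [[0, -6, 1], [0, -7, 0], [0, 7, 0]].
This matrix has rank 2, so its null space has dimension 3 − 2 = 1.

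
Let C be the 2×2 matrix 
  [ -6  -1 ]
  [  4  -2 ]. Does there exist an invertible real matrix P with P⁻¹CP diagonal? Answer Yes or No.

No

Characteristic polynomial: p(s) = s^2 + 8s + 16 = (s + 4)^2.
s = -4 has algebraic multiplicity 2; rank(C + 4I) = 1, so geometric multiplicity = 1.
Geometric multiplicity < algebraic multiplicity, so C is not diagonalizable.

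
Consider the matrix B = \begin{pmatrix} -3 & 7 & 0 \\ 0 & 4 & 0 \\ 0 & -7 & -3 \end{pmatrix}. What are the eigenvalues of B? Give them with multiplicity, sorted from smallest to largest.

Characteristic polynomial: p(t) = t^3 + 2t^2 - 15t - 36 = (t - 4)(t + 3)^2.
Roots (with multiplicity): -3, -3, 4.

-3, -3, 4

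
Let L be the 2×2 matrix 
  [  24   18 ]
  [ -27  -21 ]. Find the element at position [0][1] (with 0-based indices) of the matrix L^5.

16038

Characteristic polynomial: μ^2 - 3μ - 18 = (μ - 6)(μ + 3), so the eigenvalues are -3, 6.
μ=6: eigenvector (-1, 1).
μ=-3: eigenvector (-2, 3).
P = [[-1, -2], [1, 3]], D = diag(6, -3), P⁻¹ = [[-3, -2], [1, 1]].
L⁵ = P·diag(7776, -243)·P⁻¹ = [[23814, 16038], [-24057, -16281]].
The requested entry is 16038.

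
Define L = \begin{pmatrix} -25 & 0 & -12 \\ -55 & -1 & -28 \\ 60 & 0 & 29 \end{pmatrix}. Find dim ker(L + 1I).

1

L + 1I = [[-24, 0, -12], [-55, 0, -28], [60, 0, 30]].
This matrix has rank 2, so its null space has dimension 3 − 2 = 1.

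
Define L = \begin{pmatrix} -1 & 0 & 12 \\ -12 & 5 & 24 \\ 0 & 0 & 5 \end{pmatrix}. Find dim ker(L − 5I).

L − 5I = [[-6, 0, 12], [-12, 0, 24], [0, 0, 0]].
This matrix has rank 1, so its null space has dimension 3 − 1 = 2.

2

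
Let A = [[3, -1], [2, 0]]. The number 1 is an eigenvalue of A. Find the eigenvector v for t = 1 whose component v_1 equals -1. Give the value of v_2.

-2

A − 1I = [[2, -1], [2, -1]].
Solving (A − 1I)v = 0 gives the eigenspace spanned by (-1, -2).
With v_1 = -1, v = (-1, -2), so v_2 = -2.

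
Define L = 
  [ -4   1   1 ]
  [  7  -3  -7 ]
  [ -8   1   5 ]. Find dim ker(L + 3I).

1

L + 3I = [[-1, 1, 1], [7, 0, -7], [-8, 1, 8]].
This matrix has rank 2, so its null space has dimension 3 − 2 = 1.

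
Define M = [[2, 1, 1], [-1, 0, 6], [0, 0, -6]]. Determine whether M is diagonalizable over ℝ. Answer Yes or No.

No

Characteristic polynomial: p(μ) = μ^3 + 4μ^2 - 11μ + 6 = (μ - 1)^2(μ + 6).
μ = 1 has algebraic multiplicity 2; rank(M − 1I) = 2, so geometric multiplicity = 1.
Geometric multiplicity < algebraic multiplicity, so M is not diagonalizable.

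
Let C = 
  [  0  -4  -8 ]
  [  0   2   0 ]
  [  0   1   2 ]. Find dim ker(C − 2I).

C − 2I = [[-2, -4, -8], [0, 0, 0], [0, 1, 0]].
This matrix has rank 2, so its null space has dimension 3 − 2 = 1.

1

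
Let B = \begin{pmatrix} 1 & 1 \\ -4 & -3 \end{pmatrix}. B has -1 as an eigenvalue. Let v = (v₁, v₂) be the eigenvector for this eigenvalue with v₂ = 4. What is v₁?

B + 1I = [[2, 1], [-4, -2]].
Solving (B + 1I)v = 0 gives the eigenspace spanned by (-2, 4).
With v₂ = 4, v = (-2, 4), so v₁ = -2.

-2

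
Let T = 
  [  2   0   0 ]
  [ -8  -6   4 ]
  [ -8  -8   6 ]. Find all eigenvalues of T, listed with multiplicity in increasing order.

-2, 2, 2

Characteristic polynomial: p(s) = s^3 - 2s^2 - 4s + 8 = (s - 2)^2(s + 2).
Roots (with multiplicity): -2, 2, 2.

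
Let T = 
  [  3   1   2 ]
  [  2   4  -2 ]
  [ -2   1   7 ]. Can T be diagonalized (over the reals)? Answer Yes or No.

Characteristic polynomial: p(μ) = μ^3 - 14μ^2 + 65μ - 100 = (μ - 5)^2(μ - 4).
μ = 5 has algebraic multiplicity 2; rank(T − 5I) = 1, so geometric multiplicity = 2.
Every eigenvalue has geometric = algebraic multiplicity, so T is diagonalizable.

Yes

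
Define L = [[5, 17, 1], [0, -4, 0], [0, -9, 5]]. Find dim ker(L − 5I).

L − 5I = [[0, 17, 1], [0, -9, 0], [0, -9, 0]].
This matrix has rank 2, so its null space has dimension 3 − 2 = 1.

1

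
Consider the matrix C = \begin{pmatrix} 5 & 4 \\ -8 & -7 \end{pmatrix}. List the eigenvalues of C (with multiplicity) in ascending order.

Characteristic polynomial: p(μ) = μ^2 + 2μ - 3 = (μ - 1)(μ + 3).
Roots (with multiplicity): -3, 1.

-3, 1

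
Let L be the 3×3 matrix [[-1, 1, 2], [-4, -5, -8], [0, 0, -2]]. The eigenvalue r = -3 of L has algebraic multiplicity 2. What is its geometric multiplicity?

L + 3I = [[2, 1, 2], [-4, -2, -8], [0, 0, 1]].
This matrix has rank 2, so its null space has dimension 3 − 2 = 1.

1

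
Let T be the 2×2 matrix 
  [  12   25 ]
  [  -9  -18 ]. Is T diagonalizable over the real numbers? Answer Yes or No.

Characteristic polynomial: p(r) = r^2 + 6r + 9 = (r + 3)^2.
r = -3 has algebraic multiplicity 2; rank(T + 3I) = 1, so geometric multiplicity = 1.
Geometric multiplicity < algebraic multiplicity, so T is not diagonalizable.

No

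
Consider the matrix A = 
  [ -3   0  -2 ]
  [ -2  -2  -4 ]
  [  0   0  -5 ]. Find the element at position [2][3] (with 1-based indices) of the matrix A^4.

1088

Characteristic polynomial: r^3 + 10r^2 + 31r + 30 = (r + 2)(r + 3)(r + 5), so the eigenvalues are -5, -3, -2.
r=-5: eigenvector (1, 2, 1).
r=-2: eigenvector (0, 1, 0).
r=-3: eigenvector (-1, -2, 0).
P = [[1, 0, -1], [2, 1, -2], [1, 0, 0]], D = diag(-5, -2, -3), P⁻¹ = [[0, 0, 1], [-2, 1, 0], [-1, 0, 1]].
A⁴ = P·diag(625, 16, 81)·P⁻¹ = [[81, 0, 544], [130, 16, 1088], [0, 0, 625]].
The requested entry is 1088.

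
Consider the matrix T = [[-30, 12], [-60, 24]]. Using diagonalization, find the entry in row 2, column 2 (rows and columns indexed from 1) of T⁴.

-5184

Characteristic polynomial: r^2 + 6r = r(r + 6), so the eigenvalues are -6, 0.
r=-6: eigenvector (1, 2).
r=0: eigenvector (2, 5).
P = [[1, 2], [2, 5]], D = diag(-6, 0), P⁻¹ = [[5, -2], [-2, 1]].
T⁴ = P·diag(1296, 0)·P⁻¹ = [[6480, -2592], [12960, -5184]].
The requested entry is -5184.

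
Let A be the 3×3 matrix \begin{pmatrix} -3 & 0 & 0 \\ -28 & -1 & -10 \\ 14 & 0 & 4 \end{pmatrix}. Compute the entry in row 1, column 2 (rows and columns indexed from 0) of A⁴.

Characteristic polynomial: t^3 - 13t - 12 = (t - 4)(t + 1)(t + 3), so the eigenvalues are -3, -1, 4.
t=-1: eigenvector (0, 1, 0).
t=-3: eigenvector (1, 4, -2).
t=4: eigenvector (0, -2, 1).
P = [[0, 1, 0], [1, 4, -2], [0, -2, 1]], D = diag(-1, -3, 4), P⁻¹ = [[0, 1, 2], [1, 0, 0], [2, 0, 1]].
A⁴ = P·diag(1, 81, 256)·P⁻¹ = [[81, 0, 0], [-700, 1, -510], [350, 0, 256]].
The requested entry is -510.

-510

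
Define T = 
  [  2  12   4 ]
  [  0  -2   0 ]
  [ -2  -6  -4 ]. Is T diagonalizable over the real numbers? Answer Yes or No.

Characteristic polynomial: p(r) = r^3 + 4r^2 + 4r = r(r + 2)^2.
r = -2 has algebraic multiplicity 2; rank(T + 2I) = 1, so geometric multiplicity = 2.
Every eigenvalue has geometric = algebraic multiplicity, so T is diagonalizable.

Yes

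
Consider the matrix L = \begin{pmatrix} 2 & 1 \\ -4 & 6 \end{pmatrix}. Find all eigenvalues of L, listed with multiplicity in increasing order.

4, 4

Characteristic polynomial: p(μ) = μ^2 - 8μ + 16 = (μ - 4)^2.
Roots (with multiplicity): 4, 4.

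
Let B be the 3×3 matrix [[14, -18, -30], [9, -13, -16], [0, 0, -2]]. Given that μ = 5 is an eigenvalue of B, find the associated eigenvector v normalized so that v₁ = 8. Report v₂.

B − 5I = [[9, -18, -30], [9, -18, -16], [0, 0, -7]].
Solving (B − 5I)v = 0 gives the eigenspace spanned by (8, 4, 0).
With v₁ = 8, v = (8, 4, 0), so v₂ = 4.

4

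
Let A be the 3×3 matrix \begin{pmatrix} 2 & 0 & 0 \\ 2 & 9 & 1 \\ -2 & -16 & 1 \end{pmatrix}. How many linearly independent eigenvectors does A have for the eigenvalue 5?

1

A − 5I = [[-3, 0, 0], [2, 4, 1], [-2, -16, -4]].
This matrix has rank 2, so its null space has dimension 3 − 2 = 1.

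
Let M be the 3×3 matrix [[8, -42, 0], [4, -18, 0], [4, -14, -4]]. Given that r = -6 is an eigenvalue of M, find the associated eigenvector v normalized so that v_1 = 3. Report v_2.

M + 6I = [[14, -42, 0], [4, -12, 0], [4, -14, 2]].
Solving (M + 6I)v = 0 gives the eigenspace spanned by (3, 1, 1).
With v_1 = 3, v = (3, 1, 1), so v_2 = 1.

1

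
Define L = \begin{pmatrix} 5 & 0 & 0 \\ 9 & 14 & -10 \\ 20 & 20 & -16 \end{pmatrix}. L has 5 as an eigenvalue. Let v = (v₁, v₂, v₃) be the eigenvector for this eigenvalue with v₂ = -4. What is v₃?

0

L − 5I = [[0, 0, 0], [9, 9, -10], [20, 20, -21]].
Solving (L − 5I)v = 0 gives the eigenspace spanned by (4, -4, 0).
With v₂ = -4, v = (4, -4, 0), so v₃ = 0.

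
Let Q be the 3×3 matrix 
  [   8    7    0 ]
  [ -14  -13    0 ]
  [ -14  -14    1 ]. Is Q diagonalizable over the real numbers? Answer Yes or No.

Yes

Characteristic polynomial: p(s) = s^3 + 4s^2 - 11s + 6 = (s - 1)^2(s + 6).
s = 1 has algebraic multiplicity 2; rank(Q − 1I) = 1, so geometric multiplicity = 2.
Every eigenvalue has geometric = algebraic multiplicity, so Q is diagonalizable.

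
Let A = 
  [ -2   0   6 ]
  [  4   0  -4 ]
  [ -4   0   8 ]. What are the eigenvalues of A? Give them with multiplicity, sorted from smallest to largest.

0, 2, 4

Characteristic polynomial: p(λ) = λ^3 - 6λ^2 + 8λ = λ(λ - 4)(λ - 2).
Roots (with multiplicity): 0, 2, 4.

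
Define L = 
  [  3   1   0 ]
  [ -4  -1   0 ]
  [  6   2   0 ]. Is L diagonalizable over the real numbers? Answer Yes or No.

Characteristic polynomial: p(s) = s^3 - 2s^2 + s = s(s - 1)^2.
s = 1 has algebraic multiplicity 2; rank(L − 1I) = 2, so geometric multiplicity = 1.
Geometric multiplicity < algebraic multiplicity, so L is not diagonalizable.

No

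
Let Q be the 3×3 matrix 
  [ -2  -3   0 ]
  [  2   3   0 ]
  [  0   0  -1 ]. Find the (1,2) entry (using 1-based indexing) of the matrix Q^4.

Characteristic polynomial: λ^3 - λ = λ(λ - 1)(λ + 1), so the eigenvalues are -1, 0, 1.
λ=1: eigenvector (-1, 1, 0).
λ=0: eigenvector (3, -2, 0).
λ=-1: eigenvector (0, 0, 1).
P = [[-1, 3, 0], [1, -2, 0], [0, 0, 1]], D = diag(1, 0, -1), P⁻¹ = [[2, 3, 0], [1, 1, 0], [0, 0, 1]].
Q⁴ = P·diag(1, 0, 1)·P⁻¹ = [[-2, -3, 0], [2, 3, 0], [0, 0, 1]].
The requested entry is -3.

-3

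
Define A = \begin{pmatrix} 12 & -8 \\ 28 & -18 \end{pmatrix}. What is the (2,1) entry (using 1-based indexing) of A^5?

Characteristic polynomial: r^2 + 6r + 8 = (r + 2)(r + 4), so the eigenvalues are -4, -2.
r=-4: eigenvector (1, 2).
r=-2: eigenvector (-4, -7).
P = [[1, -4], [2, -7]], D = diag(-4, -2), P⁻¹ = [[-7, 4], [-2, 1]].
A⁵ = P·diag(-1024, -32)·P⁻¹ = [[6912, -3968], [13888, -7968]].
The requested entry is 13888.

13888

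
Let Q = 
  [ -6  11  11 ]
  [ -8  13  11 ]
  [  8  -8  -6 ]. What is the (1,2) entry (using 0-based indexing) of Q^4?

Characteristic polynomial: μ^3 - μ^2 - 32μ + 60 = (μ - 5)(μ - 2)(μ + 6), so the eigenvalues are -6, 2, 5.
μ=2: eigenvector (0, -1, 1).
μ=5: eigenvector (1, 1, 0).
μ=-6: eigenvector (-1, -1, 1).
P = [[0, 1, -1], [-1, 1, -1], [1, 0, 1]], D = diag(2, 5, -6), P⁻¹ = [[1, -1, 0], [0, 1, 1], [-1, 1, 1]].
Q⁴ = P·diag(16, 625, 1296)·P⁻¹ = [[1296, -671, -671], [1280, -655, -671], [-1280, 1280, 1296]].
The requested entry is -671.

-671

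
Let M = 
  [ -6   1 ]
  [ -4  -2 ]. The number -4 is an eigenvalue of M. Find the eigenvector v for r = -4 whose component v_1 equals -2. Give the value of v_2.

M + 4I = [[-2, 1], [-4, 2]].
Solving (M + 4I)v = 0 gives the eigenspace spanned by (-2, -4).
With v_1 = -2, v = (-2, -4), so v_2 = -4.

-4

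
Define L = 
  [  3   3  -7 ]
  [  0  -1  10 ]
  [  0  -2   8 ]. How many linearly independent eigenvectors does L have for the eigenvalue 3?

1

L − 3I = [[0, 3, -7], [0, -4, 10], [0, -2, 5]].
This matrix has rank 2, so its null space has dimension 3 − 2 = 1.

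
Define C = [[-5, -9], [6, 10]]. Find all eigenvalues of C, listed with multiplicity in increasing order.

Characteristic polynomial: p(t) = t^2 - 5t + 4 = (t - 4)(t - 1).
Roots (with multiplicity): 1, 4.

1, 4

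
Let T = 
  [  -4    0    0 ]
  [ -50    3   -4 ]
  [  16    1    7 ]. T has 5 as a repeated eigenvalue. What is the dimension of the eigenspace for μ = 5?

T − 5I = [[-9, 0, 0], [-50, -2, -4], [16, 1, 2]].
This matrix has rank 2, so its null space has dimension 3 − 2 = 1.

1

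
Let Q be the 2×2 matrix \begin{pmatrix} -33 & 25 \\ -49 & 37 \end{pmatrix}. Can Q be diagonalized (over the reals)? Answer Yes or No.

Characteristic polynomial: p(μ) = μ^2 - 4μ + 4 = (μ - 2)^2.
μ = 2 has algebraic multiplicity 2; rank(Q − 2I) = 1, so geometric multiplicity = 1.
Geometric multiplicity < algebraic multiplicity, so Q is not diagonalizable.

No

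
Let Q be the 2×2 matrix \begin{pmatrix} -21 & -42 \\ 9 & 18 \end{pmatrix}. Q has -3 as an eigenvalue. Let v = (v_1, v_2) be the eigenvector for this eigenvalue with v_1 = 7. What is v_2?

-3

Q + 3I = [[-18, -42], [9, 21]].
Solving (Q + 3I)v = 0 gives the eigenspace spanned by (7, -3).
With v_1 = 7, v = (7, -3), so v_2 = -3.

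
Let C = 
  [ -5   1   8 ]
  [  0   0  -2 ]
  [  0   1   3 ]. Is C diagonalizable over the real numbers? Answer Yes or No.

Yes

Characteristic polynomial: p(r) = r^3 + 2r^2 - 13r + 10 = (r - 2)(r - 1)(r + 5).
All 3 eigenvalues are distinct, so C is diagonalizable.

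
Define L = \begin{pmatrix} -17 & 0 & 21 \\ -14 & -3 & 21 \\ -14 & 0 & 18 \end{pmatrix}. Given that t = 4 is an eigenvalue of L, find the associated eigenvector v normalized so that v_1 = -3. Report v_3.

L − 4I = [[-21, 0, 21], [-14, -7, 21], [-14, 0, 14]].
Solving (L − 4I)v = 0 gives the eigenspace spanned by (-3, -3, -3).
With v_1 = -3, v = (-3, -3, -3), so v_3 = -3.

-3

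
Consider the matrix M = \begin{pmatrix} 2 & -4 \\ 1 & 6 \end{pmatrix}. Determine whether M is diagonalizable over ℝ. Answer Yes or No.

No

Characteristic polynomial: p(t) = t^2 - 8t + 16 = (t - 4)^2.
t = 4 has algebraic multiplicity 2; rank(M − 4I) = 1, so geometric multiplicity = 1.
Geometric multiplicity < algebraic multiplicity, so M is not diagonalizable.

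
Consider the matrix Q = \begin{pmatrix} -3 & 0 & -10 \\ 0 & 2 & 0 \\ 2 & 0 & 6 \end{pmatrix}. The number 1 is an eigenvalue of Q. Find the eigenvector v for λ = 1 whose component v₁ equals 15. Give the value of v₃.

-6

Q − 1I = [[-4, 0, -10], [0, 1, 0], [2, 0, 5]].
Solving (Q − 1I)v = 0 gives the eigenspace spanned by (15, 0, -6).
With v₁ = 15, v = (15, 0, -6), so v₃ = -6.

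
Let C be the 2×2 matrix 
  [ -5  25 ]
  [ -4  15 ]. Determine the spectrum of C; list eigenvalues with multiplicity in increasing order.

Characteristic polynomial: p(λ) = λ^2 - 10λ + 25 = (λ - 5)^2.
Roots (with multiplicity): 5, 5.

5, 5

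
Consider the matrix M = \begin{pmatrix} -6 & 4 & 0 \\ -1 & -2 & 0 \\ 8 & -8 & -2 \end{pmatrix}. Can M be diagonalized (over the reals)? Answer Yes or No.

Characteristic polynomial: p(μ) = μ^3 + 10μ^2 + 32μ + 32 = (μ + 2)(μ + 4)^2.
μ = -4 has algebraic multiplicity 2; rank(M + 4I) = 2, so geometric multiplicity = 1.
Geometric multiplicity < algebraic multiplicity, so M is not diagonalizable.

No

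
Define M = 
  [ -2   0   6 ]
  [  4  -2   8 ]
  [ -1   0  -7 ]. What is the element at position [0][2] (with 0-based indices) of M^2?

Characteristic polynomial: t^3 + 11t^2 + 38t + 40 = (t + 2)(t + 4)(t + 5), so the eigenvalues are -5, -4, -2.
t=-4: eigenvector (3, -2, -1).
t=-2: eigenvector (0, 1, 0).
t=-5: eigenvector (-2, 0, 1).
P = [[3, 0, -2], [-2, 1, 0], [-1, 0, 1]], D = diag(-4, -2, -5), P⁻¹ = [[1, 0, 2], [2, 1, 4], [1, 0, 3]].
M² = P·diag(16, 4, 25)·P⁻¹ = [[-2, 0, -54], [-24, 4, -48], [9, 0, 43]].
The requested entry is -54.

-54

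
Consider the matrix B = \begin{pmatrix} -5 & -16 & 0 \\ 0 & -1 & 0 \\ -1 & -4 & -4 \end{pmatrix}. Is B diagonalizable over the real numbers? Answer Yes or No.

Characteristic polynomial: p(λ) = λ^3 + 10λ^2 + 29λ + 20 = (λ + 1)(λ + 4)(λ + 5).
All 3 eigenvalues are distinct, so B is diagonalizable.

Yes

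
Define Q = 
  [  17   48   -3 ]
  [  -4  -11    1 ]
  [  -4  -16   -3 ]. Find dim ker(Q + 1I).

1

Q + 1I = [[18, 48, -3], [-4, -10, 1], [-4, -16, -2]].
This matrix has rank 2, so its null space has dimension 3 − 2 = 1.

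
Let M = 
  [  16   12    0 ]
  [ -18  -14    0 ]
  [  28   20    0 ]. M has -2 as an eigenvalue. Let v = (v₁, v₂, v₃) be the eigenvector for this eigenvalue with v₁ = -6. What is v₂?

M + 2I = [[18, 12, 0], [-18, -12, 0], [28, 20, 2]].
Solving (M + 2I)v = 0 gives the eigenspace spanned by (-6, 9, -6).
With v₁ = -6, v = (-6, 9, -6), so v₂ = 9.

9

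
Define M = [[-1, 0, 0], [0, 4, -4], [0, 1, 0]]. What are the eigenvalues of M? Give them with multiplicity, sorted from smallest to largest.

Characteristic polynomial: p(λ) = λ^3 - 3λ^2 + 4 = (λ - 2)^2(λ + 1).
Roots (with multiplicity): -1, 2, 2.

-1, 2, 2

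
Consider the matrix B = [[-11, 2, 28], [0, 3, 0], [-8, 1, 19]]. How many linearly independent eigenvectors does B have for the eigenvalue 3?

B − 3I = [[-14, 2, 28], [0, 0, 0], [-8, 1, 16]].
This matrix has rank 2, so its null space has dimension 3 − 2 = 1.

1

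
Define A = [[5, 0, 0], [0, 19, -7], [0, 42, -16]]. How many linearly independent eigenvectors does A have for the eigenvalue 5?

A − 5I = [[0, 0, 0], [0, 14, -7], [0, 42, -21]].
This matrix has rank 1, so its null space has dimension 3 − 1 = 2.

2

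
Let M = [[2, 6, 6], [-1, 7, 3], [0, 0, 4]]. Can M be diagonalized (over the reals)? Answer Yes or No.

Characteristic polynomial: p(s) = s^3 - 13s^2 + 56s - 80 = (s - 5)(s - 4)^2.
s = 4 has algebraic multiplicity 2; rank(M − 4I) = 1, so geometric multiplicity = 2.
Every eigenvalue has geometric = algebraic multiplicity, so M is diagonalizable.

Yes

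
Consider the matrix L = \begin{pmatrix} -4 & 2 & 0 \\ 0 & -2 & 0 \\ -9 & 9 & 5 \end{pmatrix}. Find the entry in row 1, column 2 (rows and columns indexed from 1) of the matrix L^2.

Characteristic polynomial: r^3 + r^2 - 22r - 40 = (r - 5)(r + 2)(r + 4), so the eigenvalues are -4, -2, 5.
r=5: eigenvector (0, 0, 1).
r=-2: eigenvector (1, 1, 0).
r=-4: eigenvector (1, 0, 1).
P = [[0, 1, 1], [0, 1, 0], [1, 0, 1]], D = diag(5, -2, -4), P⁻¹ = [[-1, 1, 1], [0, 1, 0], [1, -1, 0]].
L² = P·diag(25, 4, 16)·P⁻¹ = [[16, -12, 0], [0, 4, 0], [-9, 9, 25]].
The requested entry is -12.

-12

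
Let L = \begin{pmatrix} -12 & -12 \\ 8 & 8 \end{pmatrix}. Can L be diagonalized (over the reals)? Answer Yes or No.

Yes

Characteristic polynomial: p(t) = t^2 + 4t = t(t + 4).
All 2 eigenvalues are distinct, so L is diagonalizable.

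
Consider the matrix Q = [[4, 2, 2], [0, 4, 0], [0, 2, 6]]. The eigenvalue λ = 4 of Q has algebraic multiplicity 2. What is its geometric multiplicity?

2

Q − 4I = [[0, 2, 2], [0, 0, 0], [0, 2, 2]].
This matrix has rank 1, so its null space has dimension 3 − 1 = 2.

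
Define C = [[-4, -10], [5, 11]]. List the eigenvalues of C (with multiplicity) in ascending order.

Characteristic polynomial: p(λ) = λ^2 - 7λ + 6 = (λ - 6)(λ - 1).
Roots (with multiplicity): 1, 6.

1, 6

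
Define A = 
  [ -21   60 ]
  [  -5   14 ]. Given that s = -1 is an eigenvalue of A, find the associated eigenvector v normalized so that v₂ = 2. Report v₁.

A + 1I = [[-20, 60], [-5, 15]].
Solving (A + 1I)v = 0 gives the eigenspace spanned by (6, 2).
With v₂ = 2, v = (6, 2), so v₁ = 6.

6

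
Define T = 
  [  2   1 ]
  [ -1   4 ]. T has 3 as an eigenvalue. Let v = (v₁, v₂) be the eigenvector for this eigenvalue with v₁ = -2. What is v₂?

-2

T − 3I = [[-1, 1], [-1, 1]].
Solving (T − 3I)v = 0 gives the eigenspace spanned by (-2, -2).
With v₁ = -2, v = (-2, -2), so v₂ = -2.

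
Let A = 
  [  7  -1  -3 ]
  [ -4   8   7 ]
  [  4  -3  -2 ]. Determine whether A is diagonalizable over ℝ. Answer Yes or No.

No

Characteristic polynomial: p(λ) = λ^3 - 13λ^2 + 55λ - 75 = (λ - 5)^2(λ - 3).
λ = 5 has algebraic multiplicity 2; rank(A − 5I) = 2, so geometric multiplicity = 1.
Geometric multiplicity < algebraic multiplicity, so A is not diagonalizable.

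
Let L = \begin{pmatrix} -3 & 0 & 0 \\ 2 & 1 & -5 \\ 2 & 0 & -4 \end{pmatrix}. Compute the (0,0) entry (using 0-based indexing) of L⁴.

81

Characteristic polynomial: r^3 + 6r^2 + 5r - 12 = (r - 1)(r + 3)(r + 4), so the eigenvalues are -4, -3, 1.
r=-3: eigenvector (1, 2, 2).
r=-4: eigenvector (0, 1, 1).
r=1: eigenvector (0, 1, 0).
P = [[1, 0, 0], [2, 1, 1], [2, 1, 0]], D = diag(-3, -4, 1), P⁻¹ = [[1, 0, 0], [-2, 0, 1], [0, 1, -1]].
L⁴ = P·diag(81, 256, 1)·P⁻¹ = [[81, 0, 0], [-350, 1, 255], [-350, 0, 256]].
The requested entry is 81.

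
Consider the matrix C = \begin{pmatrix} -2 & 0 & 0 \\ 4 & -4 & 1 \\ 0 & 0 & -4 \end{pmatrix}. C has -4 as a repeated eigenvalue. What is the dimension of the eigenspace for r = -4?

C + 4I = [[2, 0, 0], [4, 0, 1], [0, 0, 0]].
This matrix has rank 2, so its null space has dimension 3 − 2 = 1.

1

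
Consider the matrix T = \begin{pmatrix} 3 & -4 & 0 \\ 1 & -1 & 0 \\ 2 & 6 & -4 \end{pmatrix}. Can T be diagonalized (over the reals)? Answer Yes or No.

No

Characteristic polynomial: p(λ) = λ^3 + 2λ^2 - 7λ + 4 = (λ - 1)^2(λ + 4).
λ = 1 has algebraic multiplicity 2; rank(T − 1I) = 2, so geometric multiplicity = 1.
Geometric multiplicity < algebraic multiplicity, so T is not diagonalizable.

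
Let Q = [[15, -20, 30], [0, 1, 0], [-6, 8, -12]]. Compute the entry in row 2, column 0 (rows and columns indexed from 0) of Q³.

Characteristic polynomial: λ^3 - 4λ^2 + 3λ = λ(λ - 3)(λ - 1), so the eigenvalues are 0, 1, 3.
λ=1: eigenvector (10, 1, -4).
λ=3: eigenvector (5, 0, -2).
λ=0: eigenvector (-2, 0, 1).
P = [[10, 5, -2], [1, 0, 0], [-4, -2, 1]], D = diag(1, 3, 0), P⁻¹ = [[0, 1, 0], [1, -2, 2], [2, 0, 5]].
Q³ = P·diag(1, 27, 0)·P⁻¹ = [[135, -260, 270], [0, 1, 0], [-54, 104, -108]].
The requested entry is -54.

-54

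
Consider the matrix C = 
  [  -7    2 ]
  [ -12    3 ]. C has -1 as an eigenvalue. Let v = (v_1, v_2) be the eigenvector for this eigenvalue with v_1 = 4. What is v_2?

C + 1I = [[-6, 2], [-12, 4]].
Solving (C + 1I)v = 0 gives the eigenspace spanned by (4, 12).
With v_1 = 4, v = (4, 12), so v_2 = 12.

12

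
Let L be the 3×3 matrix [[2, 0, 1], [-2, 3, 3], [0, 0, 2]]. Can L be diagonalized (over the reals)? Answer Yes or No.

Characteristic polynomial: p(λ) = λ^3 - 7λ^2 + 16λ - 12 = (λ - 3)(λ - 2)^2.
λ = 2 has algebraic multiplicity 2; rank(L − 2I) = 2, so geometric multiplicity = 1.
Geometric multiplicity < algebraic multiplicity, so L is not diagonalizable.

No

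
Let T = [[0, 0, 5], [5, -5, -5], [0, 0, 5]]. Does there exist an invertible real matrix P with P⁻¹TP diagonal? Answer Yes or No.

Characteristic polynomial: p(r) = r^3 - 25r = r(r - 5)(r + 5).
All 3 eigenvalues are distinct, so T is diagonalizable.

Yes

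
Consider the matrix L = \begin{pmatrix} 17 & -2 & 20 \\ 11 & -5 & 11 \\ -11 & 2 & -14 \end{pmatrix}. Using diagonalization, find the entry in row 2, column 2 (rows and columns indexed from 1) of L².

Characteristic polynomial: t^3 + 2t^2 - 33t - 90 = (t - 6)(t + 3)(t + 5), so the eigenvalues are -5, -3, 6.
t=-3: eigenvector (-1, 0, 1).
t=-5: eigenvector (1, 1, -1).
t=6: eigenvector (2, 1, -1).
P = [[-1, 1, 2], [0, 1, 1], [1, -1, -1]], D = diag(-3, -5, 6), P⁻¹ = [[0, 1, 1], [-1, 1, -1], [1, 0, 1]].
L² = P·diag(9, 25, 36)·P⁻¹ = [[47, 16, 38], [11, 25, 11], [-11, -16, -2]].
The requested entry is 25.

25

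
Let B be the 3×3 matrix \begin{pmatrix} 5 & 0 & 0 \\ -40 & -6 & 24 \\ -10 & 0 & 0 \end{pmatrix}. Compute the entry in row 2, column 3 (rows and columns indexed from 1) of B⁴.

-5184

Characteristic polynomial: μ^3 + μ^2 - 30μ = μ(μ - 5)(μ + 6), so the eigenvalues are -6, 0, 5.
μ=-6: eigenvector (0, 1, 0).
μ=5: eigenvector (1, -8, -2).
μ=0: eigenvector (0, 4, 1).
P = [[0, 1, 0], [1, -8, 4], [0, -2, 1]], D = diag(-6, 5, 0), P⁻¹ = [[0, 1, -4], [1, 0, 0], [2, 0, 1]].
B⁴ = P·diag(1296, 625, 0)·P⁻¹ = [[625, 0, 0], [-5000, 1296, -5184], [-1250, 0, 0]].
The requested entry is -5184.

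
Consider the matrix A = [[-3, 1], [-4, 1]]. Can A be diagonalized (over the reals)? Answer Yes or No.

Characteristic polynomial: p(t) = t^2 + 2t + 1 = (t + 1)^2.
t = -1 has algebraic multiplicity 2; rank(A + 1I) = 1, so geometric multiplicity = 1.
Geometric multiplicity < algebraic multiplicity, so A is not diagonalizable.

No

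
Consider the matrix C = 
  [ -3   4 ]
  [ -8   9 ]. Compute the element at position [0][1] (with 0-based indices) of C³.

Characteristic polynomial: s^2 - 6s + 5 = (s - 5)(s - 1), so the eigenvalues are 1, 5.
s=1: eigenvector (1, 1).
s=5: eigenvector (1, 2).
P = [[1, 1], [1, 2]], D = diag(1, 5), P⁻¹ = [[2, -1], [-1, 1]].
C³ = P·diag(1, 125)·P⁻¹ = [[-123, 124], [-248, 249]].
The requested entry is 124.

124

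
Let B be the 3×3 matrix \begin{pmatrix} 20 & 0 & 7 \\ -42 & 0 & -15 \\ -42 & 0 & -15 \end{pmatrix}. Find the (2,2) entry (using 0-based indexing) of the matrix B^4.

-2589

Characteristic polynomial: λ^3 - 5λ^2 - 6λ = λ(λ - 6)(λ + 1), so the eigenvalues are -1, 0, 6.
λ=0: eigenvector (0, 1, 0).
λ=6: eigenvector (1, -2, -2).
λ=-1: eigenvector (-1, 3, 3).
P = [[0, 1, -1], [1, -2, 3], [0, -2, 3]], D = diag(0, 6, -1), P⁻¹ = [[0, 1, -1], [3, 0, 1], [2, 0, 1]].
B⁴ = P·diag(0, 1296, 1)·P⁻¹ = [[3886, 0, 1295], [-7770, 0, -2589], [-7770, 0, -2589]].
The requested entry is -2589.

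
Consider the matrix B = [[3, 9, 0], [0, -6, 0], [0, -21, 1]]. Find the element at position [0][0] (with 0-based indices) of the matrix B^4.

Characteristic polynomial: μ^3 + 2μ^2 - 21μ + 18 = (μ - 3)(μ - 1)(μ + 6), so the eigenvalues are -6, 1, 3.
μ=-6: eigenvector (-1, 1, 3).
μ=3: eigenvector (1, 0, 0).
μ=1: eigenvector (0, 0, 1).
P = [[-1, 1, 0], [1, 0, 0], [3, 0, 1]], D = diag(-6, 3, 1), P⁻¹ = [[0, 1, 0], [1, 1, 0], [0, -3, 1]].
B⁴ = P·diag(1296, 81, 1)·P⁻¹ = [[81, -1215, 0], [0, 1296, 0], [0, 3885, 1]].
The requested entry is 81.

81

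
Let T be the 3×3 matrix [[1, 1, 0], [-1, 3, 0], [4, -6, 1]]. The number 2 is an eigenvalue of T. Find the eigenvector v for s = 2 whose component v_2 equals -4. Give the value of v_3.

8

T − 2I = [[-1, 1, 0], [-1, 1, 0], [4, -6, -1]].
Solving (T − 2I)v = 0 gives the eigenspace spanned by (-4, -4, 8).
With v_2 = -4, v = (-4, -4, 8), so v_3 = 8.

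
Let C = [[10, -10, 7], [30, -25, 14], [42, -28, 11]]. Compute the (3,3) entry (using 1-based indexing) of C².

23

Characteristic polynomial: μ^3 + 4μ^2 - 17μ - 60 = (μ - 4)(μ + 3)(μ + 5), so the eigenvalues are -5, -3, 4.
μ=4: eigenvector (-1, -2, -2).
μ=-5: eigenvector (-2, -3, 0).
μ=-3: eigenvector (1, 2, 1).
P = [[-1, -2, 1], [-2, -3, 2], [-2, 0, 1]], D = diag(4, -5, -3), P⁻¹ = [[-3, 2, -1], [-2, 1, 0], [-6, 4, -1]].
C² = P·diag(16, 25, 9)·P⁻¹ = [[94, -46, 7], [138, -67, 14], [42, -28, 23]].
The requested entry is 23.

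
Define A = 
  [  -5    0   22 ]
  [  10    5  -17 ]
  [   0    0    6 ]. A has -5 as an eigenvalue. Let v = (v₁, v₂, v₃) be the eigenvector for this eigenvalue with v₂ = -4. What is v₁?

4

A + 5I = [[0, 0, 22], [10, 10, -17], [0, 0, 11]].
Solving (A + 5I)v = 0 gives the eigenspace spanned by (4, -4, 0).
With v₂ = -4, v = (4, -4, 0), so v₁ = 4.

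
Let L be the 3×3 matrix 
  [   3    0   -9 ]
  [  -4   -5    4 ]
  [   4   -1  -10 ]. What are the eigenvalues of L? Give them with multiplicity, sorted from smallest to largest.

-6, -3, -3

Characteristic polynomial: p(s) = s^3 + 12s^2 + 45s + 54 = (s + 3)^2(s + 6).
Roots (with multiplicity): -6, -3, -3.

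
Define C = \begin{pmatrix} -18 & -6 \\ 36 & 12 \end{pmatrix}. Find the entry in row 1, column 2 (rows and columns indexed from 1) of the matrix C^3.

-216

Characteristic polynomial: r^2 + 6r = r(r + 6), so the eigenvalues are -6, 0.
r=0: eigenvector (1, -3).
r=-6: eigenvector (1, -2).
P = [[1, 1], [-3, -2]], D = diag(0, -6), P⁻¹ = [[-2, -1], [3, 1]].
C³ = P·diag(0, -216)·P⁻¹ = [[-648, -216], [1296, 432]].
The requested entry is -216.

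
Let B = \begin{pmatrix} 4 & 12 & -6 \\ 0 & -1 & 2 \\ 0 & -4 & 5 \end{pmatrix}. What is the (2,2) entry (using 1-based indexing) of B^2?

Characteristic polynomial: λ^3 - 8λ^2 + 19λ - 12 = (λ - 4)(λ - 3)(λ - 1), so the eigenvalues are 1, 3, 4.
λ=3: eigenvector (0, 1, 2).
λ=1: eigenvector (-2, 1, 1).
λ=4: eigenvector (1, 0, 0).
P = [[0, -2, 1], [1, 1, 0], [2, 1, 0]], D = diag(3, 1, 4), P⁻¹ = [[0, -1, 1], [0, 2, -1], [1, 4, -2]].
B² = P·diag(9, 1, 16)·P⁻¹ = [[16, 60, -30], [0, -7, 8], [0, -16, 17]].
The requested entry is -7.

-7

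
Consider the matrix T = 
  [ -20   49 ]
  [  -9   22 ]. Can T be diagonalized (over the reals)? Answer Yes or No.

Characteristic polynomial: p(μ) = μ^2 - 2μ + 1 = (μ - 1)^2.
μ = 1 has algebraic multiplicity 2; rank(T − 1I) = 1, so geometric multiplicity = 1.
Geometric multiplicity < algebraic multiplicity, so T is not diagonalizable.

No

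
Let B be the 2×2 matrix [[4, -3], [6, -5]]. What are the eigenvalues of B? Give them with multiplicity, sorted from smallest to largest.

-2, 1

Characteristic polynomial: p(r) = r^2 + r - 2 = (r - 1)(r + 2).
Roots (with multiplicity): -2, 1.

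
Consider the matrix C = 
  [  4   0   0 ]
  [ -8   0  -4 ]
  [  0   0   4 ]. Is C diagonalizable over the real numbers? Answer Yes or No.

Characteristic polynomial: p(t) = t^3 - 8t^2 + 16t = t(t - 4)^2.
t = 4 has algebraic multiplicity 2; rank(C − 4I) = 1, so geometric multiplicity = 2.
Every eigenvalue has geometric = algebraic multiplicity, so C is diagonalizable.

Yes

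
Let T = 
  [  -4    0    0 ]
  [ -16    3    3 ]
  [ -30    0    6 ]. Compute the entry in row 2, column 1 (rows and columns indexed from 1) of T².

Characteristic polynomial: μ^3 - 5μ^2 - 18μ + 72 = (μ - 6)(μ - 3)(μ + 4), so the eigenvalues are -4, 3, 6.
μ=-4: eigenvector (1, 1, 3).
μ=3: eigenvector (0, 1, 0).
μ=6: eigenvector (0, 1, 1).
P = [[1, 0, 0], [1, 1, 1], [3, 0, 1]], D = diag(-4, 3, 6), P⁻¹ = [[1, 0, 0], [2, 1, -1], [-3, 0, 1]].
T² = P·diag(16, 9, 36)·P⁻¹ = [[16, 0, 0], [-74, 9, 27], [-60, 0, 36]].
The requested entry is -74.

-74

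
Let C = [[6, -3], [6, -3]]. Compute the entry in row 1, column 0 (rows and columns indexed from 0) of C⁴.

Characteristic polynomial: s^2 - 3s = s(s - 3), so the eigenvalues are 0, 3.
s=3: eigenvector (1, 1).
s=0: eigenvector (1, 2).
P = [[1, 1], [1, 2]], D = diag(3, 0), P⁻¹ = [[2, -1], [-1, 1]].
C⁴ = P·diag(81, 0)·P⁻¹ = [[162, -81], [162, -81]].
The requested entry is 162.

162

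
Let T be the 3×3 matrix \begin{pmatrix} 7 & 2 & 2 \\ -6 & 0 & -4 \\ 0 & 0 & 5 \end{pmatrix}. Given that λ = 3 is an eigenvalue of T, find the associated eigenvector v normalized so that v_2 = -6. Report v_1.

T − 3I = [[4, 2, 2], [-6, -3, -4], [0, 0, 2]].
Solving (T − 3I)v = 0 gives the eigenspace spanned by (3, -6, 0).
With v_2 = -6, v = (3, -6, 0), so v_1 = 3.

3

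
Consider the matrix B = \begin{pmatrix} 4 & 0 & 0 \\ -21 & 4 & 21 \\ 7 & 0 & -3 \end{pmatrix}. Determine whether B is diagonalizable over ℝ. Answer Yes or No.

Characteristic polynomial: p(μ) = μ^3 - 5μ^2 - 8μ + 48 = (μ - 4)^2(μ + 3).
μ = 4 has algebraic multiplicity 2; rank(B − 4I) = 1, so geometric multiplicity = 2.
Every eigenvalue has geometric = algebraic multiplicity, so B is diagonalizable.

Yes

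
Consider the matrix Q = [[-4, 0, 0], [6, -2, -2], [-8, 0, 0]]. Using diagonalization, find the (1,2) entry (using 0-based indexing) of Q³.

-8

Characteristic polynomial: λ^3 + 6λ^2 + 8λ = λ(λ + 2)(λ + 4), so the eigenvalues are -4, -2, 0.
λ=-4: eigenvector (1, -1, 2).
λ=0: eigenvector (0, -1, 1).
λ=-2: eigenvector (0, 1, 0).
P = [[1, 0, 0], [-1, -1, 1], [2, 1, 0]], D = diag(-4, 0, -2), P⁻¹ = [[1, 0, 0], [-2, 0, 1], [-1, 1, 1]].
Q³ = P·diag(-64, 0, -8)·P⁻¹ = [[-64, 0, 0], [72, -8, -8], [-128, 0, 0]].
The requested entry is -8.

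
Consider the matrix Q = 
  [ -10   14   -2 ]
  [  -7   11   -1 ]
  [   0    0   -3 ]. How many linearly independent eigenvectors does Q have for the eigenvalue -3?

1

Q + 3I = [[-7, 14, -2], [-7, 14, -1], [0, 0, 0]].
This matrix has rank 2, so its null space has dimension 3 − 2 = 1.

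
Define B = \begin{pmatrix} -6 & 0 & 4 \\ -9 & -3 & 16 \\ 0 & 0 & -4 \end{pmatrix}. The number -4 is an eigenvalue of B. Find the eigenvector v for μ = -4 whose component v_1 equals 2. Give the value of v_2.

B + 4I = [[-2, 0, 4], [-9, 1, 16], [0, 0, 0]].
Solving (B + 4I)v = 0 gives the eigenspace spanned by (2, 2, 1).
With v_1 = 2, v = (2, 2, 1), so v_2 = 2.

2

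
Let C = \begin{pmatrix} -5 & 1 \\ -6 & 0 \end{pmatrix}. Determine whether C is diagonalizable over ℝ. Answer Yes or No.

Characteristic polynomial: p(r) = r^2 + 5r + 6 = (r + 2)(r + 3).
All 2 eigenvalues are distinct, so C is diagonalizable.

Yes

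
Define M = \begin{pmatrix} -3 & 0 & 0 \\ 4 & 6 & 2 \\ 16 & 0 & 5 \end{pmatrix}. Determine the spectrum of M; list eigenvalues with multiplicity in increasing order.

Characteristic polynomial: p(r) = r^3 - 8r^2 - 3r + 90 = (r - 6)(r - 5)(r + 3).
Roots (with multiplicity): -3, 5, 6.

-3, 5, 6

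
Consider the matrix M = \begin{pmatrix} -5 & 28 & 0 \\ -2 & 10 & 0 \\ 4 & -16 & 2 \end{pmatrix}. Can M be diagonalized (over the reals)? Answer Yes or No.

Yes

Characteristic polynomial: p(r) = r^3 - 7r^2 + 16r - 12 = (r - 3)(r - 2)^2.
r = 2 has algebraic multiplicity 2; rank(M − 2I) = 1, so geometric multiplicity = 2.
Every eigenvalue has geometric = algebraic multiplicity, so M is diagonalizable.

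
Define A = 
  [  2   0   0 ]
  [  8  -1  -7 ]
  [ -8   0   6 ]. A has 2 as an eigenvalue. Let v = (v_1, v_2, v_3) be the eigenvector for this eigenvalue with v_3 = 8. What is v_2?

A − 2I = [[0, 0, 0], [8, -3, -7], [-8, 0, 4]].
Solving (A − 2I)v = 0 gives the eigenspace spanned by (4, -8, 8).
With v_3 = 8, v = (4, -8, 8), so v_2 = -8.

-8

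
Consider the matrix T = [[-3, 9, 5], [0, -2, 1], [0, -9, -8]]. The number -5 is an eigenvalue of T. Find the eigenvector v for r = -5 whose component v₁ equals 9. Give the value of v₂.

3

T + 5I = [[2, 9, 5], [0, 3, 1], [0, -9, -3]].
Solving (T + 5I)v = 0 gives the eigenspace spanned by (9, 3, -9).
With v₁ = 9, v = (9, 3, -9), so v₂ = 3.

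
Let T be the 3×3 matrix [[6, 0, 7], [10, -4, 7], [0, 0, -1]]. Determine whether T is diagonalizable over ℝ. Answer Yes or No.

Characteristic polynomial: p(λ) = λ^3 - λ^2 - 26λ - 24 = (λ - 6)(λ + 1)(λ + 4).
All 3 eigenvalues are distinct, so T is diagonalizable.

Yes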